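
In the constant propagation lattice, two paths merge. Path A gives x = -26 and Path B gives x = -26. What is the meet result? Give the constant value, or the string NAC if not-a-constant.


Meet operation: if both paths give the same constant, result is that constant; if they differ, result is NAC (not-a-constant).
Path A: -26, Path B: -26 -> equal
Result: constant -> -26

-26


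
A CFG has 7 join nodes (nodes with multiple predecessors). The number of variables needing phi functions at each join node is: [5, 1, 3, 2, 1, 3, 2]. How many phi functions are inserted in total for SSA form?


Total phi functions = sum of phi functions at each join node
= 5 + 1 + 3 + 2 + 1 + 3 + 2 = 17

17


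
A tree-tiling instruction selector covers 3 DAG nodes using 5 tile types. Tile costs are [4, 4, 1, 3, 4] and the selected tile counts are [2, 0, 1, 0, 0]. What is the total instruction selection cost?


Total cost = sum(count_i * cost_i)
= 2*4 + 0*4 + 1*1 + 0*3 + 0*4
= 9

9


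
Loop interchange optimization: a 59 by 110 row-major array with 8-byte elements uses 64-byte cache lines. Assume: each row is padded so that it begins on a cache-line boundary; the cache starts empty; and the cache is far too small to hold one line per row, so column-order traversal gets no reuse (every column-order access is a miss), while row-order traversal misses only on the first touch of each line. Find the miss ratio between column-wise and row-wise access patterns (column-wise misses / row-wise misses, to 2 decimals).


Each row occupies 110 * 8 = 880 bytes and starts on a line boundary, so it spans ceil(880 / 64) = 14 cache lines.
Row-major traversal misses (one per line touched): 59 * ceil(110 * 8 / 64) = 826
Column-major traversal misses (no reuse, every access misses): 59 * 110 = 6490
Ratio = 6490 / 826 = 7.86

7.86


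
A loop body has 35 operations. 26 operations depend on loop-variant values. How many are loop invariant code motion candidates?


Invariant candidates = total - loop-dependent
= 35 - 26 = 9

9


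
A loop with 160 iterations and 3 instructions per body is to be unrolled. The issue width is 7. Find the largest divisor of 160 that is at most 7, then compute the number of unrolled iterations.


Largest divisor of 160 <= 7 is 5
New iterations = 160 / 5 = 32

32


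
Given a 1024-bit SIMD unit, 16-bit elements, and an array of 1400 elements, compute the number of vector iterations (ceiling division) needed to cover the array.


Width = 1024 / 16 = 64 elements per vector op
Iterations = ceil(1400 / 64) = 22

22


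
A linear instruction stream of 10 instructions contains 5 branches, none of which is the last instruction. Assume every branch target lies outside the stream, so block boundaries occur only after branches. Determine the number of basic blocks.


With no in-sequence branch targets, the leaders are the first instruction plus the instruction after each branch.
Number of basic blocks = branches + 1
= 5 + 1 = 6

6


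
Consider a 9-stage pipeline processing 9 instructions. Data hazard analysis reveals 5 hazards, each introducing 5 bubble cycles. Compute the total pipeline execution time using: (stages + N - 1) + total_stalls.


Base cycles = 9 + 9 - 1 = 17
Total stalls = 5 * 5 = 25
Total = 17 + 25 = 42

42


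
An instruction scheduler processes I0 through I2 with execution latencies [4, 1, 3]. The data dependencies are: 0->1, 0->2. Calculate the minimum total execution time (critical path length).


Compute longest path through dependency graph: dist(Ik) = max over predecessors of dist + latency(Ik).
dist(I0) = latency 4 = 4
dist(I1) = dist(I0) + 1 = 4 + 1 = 5
dist(I2) = dist(I0) + 3 = 4 + 3 = 7
Critical path = max dist = 7

7


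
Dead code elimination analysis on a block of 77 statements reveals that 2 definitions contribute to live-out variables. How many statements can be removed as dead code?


Dead code = total statements - live definitions
= 77 - 2 = 75

75


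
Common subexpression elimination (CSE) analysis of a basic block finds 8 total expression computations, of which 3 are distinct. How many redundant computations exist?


CSE count = total expressions - unique expressions
= 8 - 3 = 5

5


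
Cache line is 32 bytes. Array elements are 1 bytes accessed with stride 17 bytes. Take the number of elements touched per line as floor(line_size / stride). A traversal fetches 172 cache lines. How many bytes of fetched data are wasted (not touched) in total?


Elements per line = floor(32 / 17) = 1
Bytes used per line = 1 * 1 = 1
Wasted per line = 32 - 1 = 31
Total wasted = 31 * 172 = 5332

5332


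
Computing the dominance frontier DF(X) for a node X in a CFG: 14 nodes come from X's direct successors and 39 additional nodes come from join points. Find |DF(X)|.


DF(X) = direct successor contributions + join point contributions
= 14 + 39 = 53

53


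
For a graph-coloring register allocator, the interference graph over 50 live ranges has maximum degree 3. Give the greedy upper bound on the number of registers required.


Greedy coloring never needs more than (max_degree + 1) colors: when coloring a vertex, at most max_degree neighbors are already colored.
Upper bound = 3 + 1 = 4

4


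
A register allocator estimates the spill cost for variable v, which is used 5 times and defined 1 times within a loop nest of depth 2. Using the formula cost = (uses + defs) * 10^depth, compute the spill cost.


uses + defs = 5 + 1 = 6
10^2 = 100
Spill cost = 6 * 100 = 600

600


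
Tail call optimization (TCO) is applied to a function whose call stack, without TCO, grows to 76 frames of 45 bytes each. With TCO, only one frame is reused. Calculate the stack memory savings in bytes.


Without TCO: 76 * 45 = 3420 bytes
With TCO: reuse 1 frame = 45 bytes
Savings = 3420 - 45 = 3375

3375


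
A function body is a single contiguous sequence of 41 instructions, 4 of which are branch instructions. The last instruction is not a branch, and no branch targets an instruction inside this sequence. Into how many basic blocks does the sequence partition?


With no in-sequence branch targets, the leaders are the first instruction plus the instruction after each branch.
Number of basic blocks = branches + 1
= 4 + 1 = 5

5


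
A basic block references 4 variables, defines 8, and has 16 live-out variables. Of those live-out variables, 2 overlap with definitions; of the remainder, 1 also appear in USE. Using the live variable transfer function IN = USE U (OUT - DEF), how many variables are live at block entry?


OUT - DEF: 16 - 2 = 14
|IN| = |USE| + |OUT - DEF| - |USE ∩ (OUT - DEF)| = 4 + 14 - 1 = 17

17


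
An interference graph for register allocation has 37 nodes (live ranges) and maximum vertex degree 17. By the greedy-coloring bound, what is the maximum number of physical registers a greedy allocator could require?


Greedy coloring never needs more than (max_degree + 1) colors: when coloring a vertex, at most max_degree neighbors are already colored.
Upper bound = 17 + 1 = 18

18


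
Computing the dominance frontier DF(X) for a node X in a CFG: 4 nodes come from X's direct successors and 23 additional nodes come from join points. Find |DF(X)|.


DF(X) = direct successor contributions + join point contributions
= 4 + 23 = 27

27


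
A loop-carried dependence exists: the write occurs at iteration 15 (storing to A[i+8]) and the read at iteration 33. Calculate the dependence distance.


Distance = read iteration - write iteration
= 33 - 15 = 18

18


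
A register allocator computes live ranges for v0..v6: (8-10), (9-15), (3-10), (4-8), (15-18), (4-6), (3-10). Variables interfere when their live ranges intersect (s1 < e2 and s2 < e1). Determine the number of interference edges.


Check all pairs for overlapping intervals.
Two intervals (s1,e1) and (s2,e2) overlap if s1 < e2 and s2 < e1.
v0 (8-10) vs v1..v6: overlaps v1, v2, v6 -> 3
v1 (9-15) vs v2..v6: overlaps v2, v6 -> 2
v2 (3-10) vs v3..v6: overlaps v3, v5, v6 -> 3
v3 (4-8) vs v4..v6: overlaps v5, v6 -> 2
v4 (15-18) vs v5..v6: overlaps none -> 0
v5 (4-6) vs v6: overlaps v6 -> 1
Total overlapping pairs = 3 + 2 + 3 + 2 + 0 + 1 = 11

11


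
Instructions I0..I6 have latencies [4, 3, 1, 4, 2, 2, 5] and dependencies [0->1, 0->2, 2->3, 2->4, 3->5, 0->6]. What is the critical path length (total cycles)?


Compute longest path through dependency graph: dist(Ik) = max over predecessors of dist + latency(Ik).
dist(I0) = latency 4 = 4
dist(I1) = dist(I0) + 3 = 4 + 3 = 7
dist(I2) = dist(I0) + 1 = 4 + 1 = 5
dist(I3) = dist(I2) + 4 = 5 + 4 = 9
dist(I4) = dist(I2) + 2 = 5 + 2 = 7
dist(I5) = dist(I3) + 2 = 9 + 2 = 11
dist(I6) = dist(I0) + 5 = 4 + 5 = 9
Critical path = max dist = 11

11


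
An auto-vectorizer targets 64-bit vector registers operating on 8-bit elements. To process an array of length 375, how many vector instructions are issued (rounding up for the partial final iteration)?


Width = 64 / 8 = 8 elements per vector op
Iterations = ceil(375 / 8) = 47

47


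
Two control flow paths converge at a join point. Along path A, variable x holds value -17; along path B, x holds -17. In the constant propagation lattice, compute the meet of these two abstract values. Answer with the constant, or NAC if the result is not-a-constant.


Meet operation: if both paths give the same constant, result is that constant; if they differ, result is NAC (not-a-constant).
Path A: -17, Path B: -17 -> equal
Result: constant -> -17

-17


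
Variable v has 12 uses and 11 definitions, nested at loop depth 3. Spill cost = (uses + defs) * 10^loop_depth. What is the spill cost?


uses + defs = 12 + 11 = 23
10^3 = 1000
Spill cost = 23 * 1000 = 23000

23000


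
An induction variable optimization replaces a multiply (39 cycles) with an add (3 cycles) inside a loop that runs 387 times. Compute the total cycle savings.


Per-iteration saving = 39 - 3 = 36
Total saved = 387 * 36 = 13932

13932


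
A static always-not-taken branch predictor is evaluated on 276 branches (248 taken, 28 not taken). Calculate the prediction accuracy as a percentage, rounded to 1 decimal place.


Predictor: always-not-taken
Correct predictions = 28
Accuracy = 28 / 276 * 100 = 10.1%

10.1


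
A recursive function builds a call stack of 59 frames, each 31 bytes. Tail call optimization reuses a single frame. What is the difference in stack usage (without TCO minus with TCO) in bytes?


Without TCO: 59 * 31 = 1829 bytes
With TCO: reuse 1 frame = 31 bytes
Savings = 1829 - 31 = 1798

1798


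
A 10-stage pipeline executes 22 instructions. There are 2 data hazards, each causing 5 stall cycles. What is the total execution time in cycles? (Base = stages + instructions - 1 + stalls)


Base cycles = 10 + 22 - 1 = 31
Total stalls = 2 * 5 = 10
Total = 31 + 10 = 41

41


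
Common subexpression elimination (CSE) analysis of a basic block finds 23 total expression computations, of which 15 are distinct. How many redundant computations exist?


CSE count = total expressions - unique expressions
= 23 - 15 = 8

8


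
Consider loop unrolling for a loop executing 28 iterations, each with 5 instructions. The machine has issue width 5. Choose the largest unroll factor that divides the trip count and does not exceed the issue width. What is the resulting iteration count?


Largest divisor of 28 <= 5 is 4
New iterations = 28 / 4 = 7

7


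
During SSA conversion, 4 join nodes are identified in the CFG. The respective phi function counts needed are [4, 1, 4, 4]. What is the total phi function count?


Total phi functions = sum of phi functions at each join node
= 4 + 1 + 4 + 4 = 13

13


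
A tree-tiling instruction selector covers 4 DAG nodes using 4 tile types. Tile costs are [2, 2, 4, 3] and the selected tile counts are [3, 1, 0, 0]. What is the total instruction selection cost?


Total cost = sum(count_i * cost_i)
= 3*2 + 1*2 + 0*4 + 0*3
= 8

8


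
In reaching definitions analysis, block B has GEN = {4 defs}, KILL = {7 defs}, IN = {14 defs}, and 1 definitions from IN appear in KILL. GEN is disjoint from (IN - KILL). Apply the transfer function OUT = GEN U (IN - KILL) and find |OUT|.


IN - KILL: 14 - 1 = 13 surviving definitions
OUT = GEN + surviving = 4 + 13 = 17

17


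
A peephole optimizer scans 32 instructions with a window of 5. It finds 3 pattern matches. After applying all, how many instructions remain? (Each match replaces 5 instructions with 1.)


Each match removes 4 instructions.
Total removed = 3 * 4 = 12
Remaining = 32 - 12 = 20

20


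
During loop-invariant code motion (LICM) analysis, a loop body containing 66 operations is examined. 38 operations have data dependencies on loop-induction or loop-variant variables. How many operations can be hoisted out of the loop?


Invariant candidates = total - loop-dependent
= 66 - 38 = 28

28


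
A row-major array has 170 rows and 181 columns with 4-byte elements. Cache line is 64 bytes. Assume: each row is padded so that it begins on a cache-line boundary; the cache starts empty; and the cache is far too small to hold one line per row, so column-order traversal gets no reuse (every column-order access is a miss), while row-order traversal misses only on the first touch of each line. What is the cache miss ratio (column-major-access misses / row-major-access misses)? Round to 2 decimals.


Each row occupies 181 * 4 = 724 bytes and starts on a line boundary, so it spans ceil(724 / 64) = 12 cache lines.
Row-major traversal misses (one per line touched): 170 * ceil(181 * 4 / 64) = 2040
Column-major traversal misses (no reuse, every access misses): 170 * 181 = 30770
Ratio = 30770 / 2040 = 15.08

15.08


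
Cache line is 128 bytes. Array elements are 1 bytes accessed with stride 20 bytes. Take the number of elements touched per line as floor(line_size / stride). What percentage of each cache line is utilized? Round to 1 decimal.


Elements per cache line = floor(128 / 20) = 6
Bytes used = 6 * 1 = 6
Utilization = 6 / 128 * 100 = 4.7%

4.7


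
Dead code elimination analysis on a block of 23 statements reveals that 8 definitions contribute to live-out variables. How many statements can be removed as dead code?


Dead code = total statements - live definitions
= 23 - 8 = 15

15


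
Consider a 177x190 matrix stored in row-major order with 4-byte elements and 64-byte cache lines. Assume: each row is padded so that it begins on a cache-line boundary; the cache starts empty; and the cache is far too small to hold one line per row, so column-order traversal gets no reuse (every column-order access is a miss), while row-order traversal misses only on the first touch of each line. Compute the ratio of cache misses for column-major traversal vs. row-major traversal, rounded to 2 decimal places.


Each row occupies 190 * 4 = 760 bytes and starts on a line boundary, so it spans ceil(760 / 64) = 12 cache lines.
Row-major traversal misses (one per line touched): 177 * ceil(190 * 4 / 64) = 2124
Column-major traversal misses (no reuse, every access misses): 177 * 190 = 33630
Ratio = 33630 / 2124 = 15.83

15.83


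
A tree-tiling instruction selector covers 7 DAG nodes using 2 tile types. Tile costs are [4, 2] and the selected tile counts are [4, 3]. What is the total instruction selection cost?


Total cost = sum(count_i * cost_i)
= 4*4 + 3*2
= 22

22


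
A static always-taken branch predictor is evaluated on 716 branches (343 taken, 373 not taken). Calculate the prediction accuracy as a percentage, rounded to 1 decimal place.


Predictor: always-taken
Correct predictions = 343
Accuracy = 343 / 716 * 100 = 47.9%

47.9


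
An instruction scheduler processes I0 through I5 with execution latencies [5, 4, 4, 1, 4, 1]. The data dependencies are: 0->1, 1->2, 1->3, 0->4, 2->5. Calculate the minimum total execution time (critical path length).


Compute longest path through dependency graph: dist(Ik) = max over predecessors of dist + latency(Ik).
dist(I0) = latency 5 = 5
dist(I1) = dist(I0) + 4 = 5 + 4 = 9
dist(I2) = dist(I1) + 4 = 9 + 4 = 13
dist(I3) = dist(I1) + 1 = 9 + 1 = 10
dist(I4) = dist(I0) + 4 = 5 + 4 = 9
dist(I5) = dist(I2) + 1 = 13 + 1 = 14
Critical path = max dist = 14

14


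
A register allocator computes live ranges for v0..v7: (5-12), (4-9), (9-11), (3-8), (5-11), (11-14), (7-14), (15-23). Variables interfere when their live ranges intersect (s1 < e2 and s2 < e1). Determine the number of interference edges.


Check all pairs for overlapping intervals.
Two intervals (s1,e1) and (s2,e2) overlap if s1 < e2 and s2 < e1.
v0 (5-12) vs v1..v7: overlaps v1, v2, v3, v4, v5, v6 -> 6
v1 (4-9) vs v2..v7: overlaps v3, v4, v6 -> 3
v2 (9-11) vs v3..v7: overlaps v4, v6 -> 2
v3 (3-8) vs v4..v7: overlaps v4, v6 -> 2
v4 (5-11) vs v5..v7: overlaps v6 -> 1
v5 (11-14) vs v6..v7: overlaps v6 -> 1
v6 (7-14) vs v7: overlaps none -> 0
Total overlapping pairs = 6 + 3 + 2 + 2 + 1 + 1 + 0 = 15

15


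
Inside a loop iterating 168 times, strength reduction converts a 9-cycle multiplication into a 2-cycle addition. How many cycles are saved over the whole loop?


Per-iteration saving = 9 - 2 = 7
Total saved = 168 * 7 = 1176

1176


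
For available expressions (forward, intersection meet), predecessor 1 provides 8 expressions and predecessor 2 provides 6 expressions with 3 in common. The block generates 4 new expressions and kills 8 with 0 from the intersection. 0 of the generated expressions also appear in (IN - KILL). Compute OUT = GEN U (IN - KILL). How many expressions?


IN = intersection of predecessors = 3
IN - KILL = 3 - 0 = 3
|OUT| = |GEN| + |IN - KILL| - |GEN ∩ (IN - KILL)| = 4 + 3 - 0 = 7

7


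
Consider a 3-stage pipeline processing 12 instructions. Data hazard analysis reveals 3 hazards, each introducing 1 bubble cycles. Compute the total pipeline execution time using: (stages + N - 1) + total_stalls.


Base cycles = 3 + 12 - 1 = 14
Total stalls = 3 * 1 = 3
Total = 14 + 3 = 17

17


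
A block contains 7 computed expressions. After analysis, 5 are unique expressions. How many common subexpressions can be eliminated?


CSE count = total expressions - unique expressions
= 7 - 5 = 2

2


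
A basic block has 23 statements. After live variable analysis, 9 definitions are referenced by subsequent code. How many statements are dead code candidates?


Dead code = total statements - live definitions
= 23 - 9 = 14

14


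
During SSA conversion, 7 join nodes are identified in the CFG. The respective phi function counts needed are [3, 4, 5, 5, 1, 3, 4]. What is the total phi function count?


Total phi functions = sum of phi functions at each join node
= 3 + 4 + 5 + 5 + 1 + 3 + 4 = 25

25


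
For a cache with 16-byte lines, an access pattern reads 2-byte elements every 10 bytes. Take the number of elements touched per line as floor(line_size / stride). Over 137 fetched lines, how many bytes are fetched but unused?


Elements per line = floor(16 / 10) = 1
Bytes used per line = 1 * 2 = 2
Wasted per line = 16 - 2 = 14
Total wasted = 14 * 137 = 1918

1918


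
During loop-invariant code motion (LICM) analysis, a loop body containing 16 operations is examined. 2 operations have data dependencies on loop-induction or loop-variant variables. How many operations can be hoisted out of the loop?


Invariant candidates = total - loop-dependent
= 16 - 2 = 14

14


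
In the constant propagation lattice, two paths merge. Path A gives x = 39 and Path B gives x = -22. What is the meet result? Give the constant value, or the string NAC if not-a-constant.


Meet operation: if both paths give the same constant, result is that constant; if they differ, result is NAC (not-a-constant).
Path A: 39, Path B: -22 -> differ
Result: not-a-constant -> NAC

NAC


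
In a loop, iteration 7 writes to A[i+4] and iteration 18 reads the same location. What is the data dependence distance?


Distance = read iteration - write iteration
= 18 - 7 = 11

11


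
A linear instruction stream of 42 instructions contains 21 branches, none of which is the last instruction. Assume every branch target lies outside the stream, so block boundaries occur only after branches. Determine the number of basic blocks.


With no in-sequence branch targets, the leaders are the first instruction plus the instruction after each branch.
Number of basic blocks = branches + 1
= 21 + 1 = 22

22


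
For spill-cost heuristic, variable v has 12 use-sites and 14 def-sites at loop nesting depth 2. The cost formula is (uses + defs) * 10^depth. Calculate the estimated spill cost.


uses + defs = 12 + 14 = 26
10^2 = 100
Spill cost = 26 * 100 = 2600

2600


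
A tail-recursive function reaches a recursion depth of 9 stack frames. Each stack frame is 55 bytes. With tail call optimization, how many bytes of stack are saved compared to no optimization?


Without TCO: 9 * 55 = 495 bytes
With TCO: reuse 1 frame = 55 bytes
Savings = 495 - 55 = 440

440


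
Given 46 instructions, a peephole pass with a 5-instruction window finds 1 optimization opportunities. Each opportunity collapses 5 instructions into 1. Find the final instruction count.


Each match removes 4 instructions.
Total removed = 1 * 4 = 4
Remaining = 46 - 4 = 42

42


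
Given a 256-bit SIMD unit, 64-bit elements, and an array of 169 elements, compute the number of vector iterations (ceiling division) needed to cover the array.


Width = 256 / 64 = 4 elements per vector op
Iterations = ceil(169 / 4) = 43

43


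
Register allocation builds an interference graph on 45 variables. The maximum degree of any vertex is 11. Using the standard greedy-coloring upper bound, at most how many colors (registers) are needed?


Greedy coloring never needs more than (max_degree + 1) colors: when coloring a vertex, at most max_degree neighbors are already colored.
Upper bound = 11 + 1 = 12

12


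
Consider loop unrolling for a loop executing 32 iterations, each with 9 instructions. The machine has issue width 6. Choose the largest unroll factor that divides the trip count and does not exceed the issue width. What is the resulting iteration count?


Largest divisor of 32 <= 6 is 4
New iterations = 32 / 4 = 8

8


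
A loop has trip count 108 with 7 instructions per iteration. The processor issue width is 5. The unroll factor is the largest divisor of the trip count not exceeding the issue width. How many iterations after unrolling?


Largest divisor of 108 <= 5 is 4
New iterations = 108 / 4 = 27

27


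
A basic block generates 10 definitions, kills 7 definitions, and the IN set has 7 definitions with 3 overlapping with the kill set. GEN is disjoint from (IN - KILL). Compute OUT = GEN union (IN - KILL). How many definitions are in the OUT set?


IN - KILL: 7 - 3 = 4 surviving definitions
OUT = GEN + surviving = 10 + 4 = 14

14


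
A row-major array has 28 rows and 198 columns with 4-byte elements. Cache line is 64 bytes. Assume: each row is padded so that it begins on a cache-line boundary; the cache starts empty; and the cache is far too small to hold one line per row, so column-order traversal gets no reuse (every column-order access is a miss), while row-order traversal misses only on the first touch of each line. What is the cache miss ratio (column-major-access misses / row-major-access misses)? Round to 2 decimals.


Each row occupies 198 * 4 = 792 bytes and starts on a line boundary, so it spans ceil(792 / 64) = 13 cache lines.
Row-major traversal misses (one per line touched): 28 * ceil(198 * 4 / 64) = 364
Column-major traversal misses (no reuse, every access misses): 28 * 198 = 5544
Ratio = 5544 / 364 = 15.23

15.23


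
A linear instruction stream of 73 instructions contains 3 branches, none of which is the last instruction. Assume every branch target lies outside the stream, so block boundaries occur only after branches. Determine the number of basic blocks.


With no in-sequence branch targets, the leaders are the first instruction plus the instruction after each branch.
Number of basic blocks = branches + 1
= 3 + 1 = 4

4


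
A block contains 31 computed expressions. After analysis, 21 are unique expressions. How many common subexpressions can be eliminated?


CSE count = total expressions - unique expressions
= 31 - 21 = 10

10


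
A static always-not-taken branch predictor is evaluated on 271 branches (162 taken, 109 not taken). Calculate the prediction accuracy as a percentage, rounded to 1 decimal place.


Predictor: always-not-taken
Correct predictions = 109
Accuracy = 109 / 271 * 100 = 40.2%

40.2


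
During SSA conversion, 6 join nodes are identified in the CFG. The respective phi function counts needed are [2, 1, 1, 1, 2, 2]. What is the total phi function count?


Total phi functions = sum of phi functions at each join node
= 2 + 1 + 1 + 1 + 2 + 2 = 9

9


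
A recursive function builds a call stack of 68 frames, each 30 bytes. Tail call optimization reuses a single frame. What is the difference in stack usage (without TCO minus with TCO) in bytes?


Without TCO: 68 * 30 = 2040 bytes
With TCO: reuse 1 frame = 30 bytes
Savings = 2040 - 30 = 2010

2010


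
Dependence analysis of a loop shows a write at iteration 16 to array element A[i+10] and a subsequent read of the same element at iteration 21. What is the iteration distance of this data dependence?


Distance = read iteration - write iteration
= 21 - 16 = 5

5


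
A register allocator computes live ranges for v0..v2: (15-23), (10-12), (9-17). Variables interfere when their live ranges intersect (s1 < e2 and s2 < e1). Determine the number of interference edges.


Check all pairs for overlapping intervals.
Two intervals (s1,e1) and (s2,e2) overlap if s1 < e2 and s2 < e1.
v0 (15-23) vs v1..v2: overlaps v2 -> 1
v1 (10-12) vs v2: overlaps v2 -> 1
Total overlapping pairs = 1 + 1 = 2

2


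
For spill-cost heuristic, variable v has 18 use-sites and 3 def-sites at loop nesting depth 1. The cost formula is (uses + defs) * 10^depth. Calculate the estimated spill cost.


uses + defs = 18 + 3 = 21
10^1 = 10
Spill cost = 21 * 10 = 210

210


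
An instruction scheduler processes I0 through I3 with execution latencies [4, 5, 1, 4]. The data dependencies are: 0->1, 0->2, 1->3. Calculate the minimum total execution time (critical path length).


Compute longest path through dependency graph: dist(Ik) = max over predecessors of dist + latency(Ik).
dist(I0) = latency 4 = 4
dist(I1) = dist(I0) + 5 = 4 + 5 = 9
dist(I2) = dist(I0) + 1 = 4 + 1 = 5
dist(I3) = dist(I1) + 4 = 9 + 4 = 13
Critical path = max dist = 13

13


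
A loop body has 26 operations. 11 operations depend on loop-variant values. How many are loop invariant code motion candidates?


Invariant candidates = total - loop-dependent
= 26 - 11 = 15

15


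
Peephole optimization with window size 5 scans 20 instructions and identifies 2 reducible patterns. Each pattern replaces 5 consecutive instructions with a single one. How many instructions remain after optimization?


Each match removes 4 instructions.
Total removed = 2 * 4 = 8
Remaining = 20 - 8 = 12

12


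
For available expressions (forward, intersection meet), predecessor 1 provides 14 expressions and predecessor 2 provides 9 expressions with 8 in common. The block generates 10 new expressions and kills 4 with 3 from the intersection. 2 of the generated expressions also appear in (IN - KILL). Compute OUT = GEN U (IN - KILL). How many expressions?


IN = intersection of predecessors = 8
IN - KILL = 8 - 3 = 5
|OUT| = |GEN| + |IN - KILL| - |GEN ∩ (IN - KILL)| = 10 + 5 - 2 = 13

13


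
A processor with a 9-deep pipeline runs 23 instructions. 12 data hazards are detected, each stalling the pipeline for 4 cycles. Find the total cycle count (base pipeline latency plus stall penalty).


Base cycles = 9 + 23 - 1 = 31
Total stalls = 12 * 4 = 48
Total = 31 + 48 = 79

79


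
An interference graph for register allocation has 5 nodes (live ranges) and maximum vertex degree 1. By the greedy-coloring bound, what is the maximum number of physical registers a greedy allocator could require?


Greedy coloring never needs more than (max_degree + 1) colors: when coloring a vertex, at most max_degree neighbors are already colored.
Upper bound = 1 + 1 = 2

2


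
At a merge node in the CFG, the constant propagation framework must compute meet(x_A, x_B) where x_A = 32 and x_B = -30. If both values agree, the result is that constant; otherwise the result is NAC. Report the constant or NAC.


Meet operation: if both paths give the same constant, result is that constant; if they differ, result is NAC (not-a-constant).
Path A: 32, Path B: -30 -> differ
Result: not-a-constant -> NAC

NAC


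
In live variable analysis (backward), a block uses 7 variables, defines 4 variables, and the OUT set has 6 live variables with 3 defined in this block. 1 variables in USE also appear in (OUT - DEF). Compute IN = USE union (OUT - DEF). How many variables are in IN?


OUT - DEF: 6 - 3 = 3
|IN| = |USE| + |OUT - DEF| - |USE ∩ (OUT - DEF)| = 7 + 3 - 1 = 9

9


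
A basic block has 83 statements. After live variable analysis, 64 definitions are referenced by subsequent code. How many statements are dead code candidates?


Dead code = total statements - live definitions
= 83 - 64 = 19

19


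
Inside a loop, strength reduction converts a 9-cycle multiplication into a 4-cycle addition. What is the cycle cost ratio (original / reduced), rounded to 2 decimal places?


Ratio = mult_cost / add_cost = 9 / 4 = 2.25

2.25


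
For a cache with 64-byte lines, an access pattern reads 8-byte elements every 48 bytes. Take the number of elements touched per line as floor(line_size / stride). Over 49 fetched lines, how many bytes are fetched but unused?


Elements per line = floor(64 / 48) = 1
Bytes used per line = 1 * 8 = 8
Wasted per line = 64 - 8 = 56
Total wasted = 56 * 49 = 2744

2744


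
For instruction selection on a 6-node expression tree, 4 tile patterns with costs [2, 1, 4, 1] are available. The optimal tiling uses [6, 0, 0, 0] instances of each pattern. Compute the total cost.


Total cost = sum(count_i * cost_i)
= 6*2 + 0*1 + 0*4 + 0*1
= 12

12


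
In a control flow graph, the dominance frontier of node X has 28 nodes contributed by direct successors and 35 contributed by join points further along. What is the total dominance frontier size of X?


DF(X) = direct successor contributions + join point contributions
= 28 + 35 = 63

63


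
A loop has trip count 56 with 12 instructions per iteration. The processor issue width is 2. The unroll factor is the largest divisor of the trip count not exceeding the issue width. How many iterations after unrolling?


Largest divisor of 56 <= 2 is 2
New iterations = 56 / 2 = 28

28


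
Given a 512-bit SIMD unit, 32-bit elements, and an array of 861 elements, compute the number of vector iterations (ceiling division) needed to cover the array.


Width = 512 / 32 = 16 elements per vector op
Iterations = ceil(861 / 16) = 54

54


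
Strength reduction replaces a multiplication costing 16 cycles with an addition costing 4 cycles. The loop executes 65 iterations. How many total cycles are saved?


Per-iteration saving = 16 - 4 = 12
Total saved = 65 * 12 = 780

780


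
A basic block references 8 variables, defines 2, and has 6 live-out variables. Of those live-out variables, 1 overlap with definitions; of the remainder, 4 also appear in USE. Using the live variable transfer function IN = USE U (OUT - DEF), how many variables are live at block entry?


OUT - DEF: 6 - 1 = 5
|IN| = |USE| + |OUT - DEF| - |USE ∩ (OUT - DEF)| = 8 + 5 - 4 = 9

9


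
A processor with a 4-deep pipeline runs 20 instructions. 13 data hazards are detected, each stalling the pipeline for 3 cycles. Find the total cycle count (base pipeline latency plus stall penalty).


Base cycles = 4 + 20 - 1 = 23
Total stalls = 13 * 3 = 39
Total = 23 + 39 = 62

62


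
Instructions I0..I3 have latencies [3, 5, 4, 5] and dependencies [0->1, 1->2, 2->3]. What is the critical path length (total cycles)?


Compute longest path through dependency graph: dist(Ik) = max over predecessors of dist + latency(Ik).
dist(I0) = latency 3 = 3
dist(I1) = dist(I0) + 5 = 3 + 5 = 8
dist(I2) = dist(I1) + 4 = 8 + 4 = 12
dist(I3) = dist(I2) + 5 = 12 + 5 = 17
Critical path = max dist = 17

17


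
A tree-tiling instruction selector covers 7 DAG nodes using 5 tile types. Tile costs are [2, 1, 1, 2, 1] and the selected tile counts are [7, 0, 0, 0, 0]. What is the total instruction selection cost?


Total cost = sum(count_i * cost_i)
= 7*2 + 0*1 + 0*1 + 0*2 + 0*1
= 14

14


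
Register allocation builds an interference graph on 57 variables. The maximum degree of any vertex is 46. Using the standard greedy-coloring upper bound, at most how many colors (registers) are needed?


Greedy coloring never needs more than (max_degree + 1) colors: when coloring a vertex, at most max_degree neighbors are already colored.
Upper bound = 46 + 1 = 47

47


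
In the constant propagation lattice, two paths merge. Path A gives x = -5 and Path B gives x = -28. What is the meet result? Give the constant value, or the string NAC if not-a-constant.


Meet operation: if both paths give the same constant, result is that constant; if they differ, result is NAC (not-a-constant).
Path A: -5, Path B: -28 -> differ
Result: not-a-constant -> NAC

NAC


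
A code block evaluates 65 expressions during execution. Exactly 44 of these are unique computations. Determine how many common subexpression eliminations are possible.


CSE count = total expressions - unique expressions
= 65 - 44 = 21

21


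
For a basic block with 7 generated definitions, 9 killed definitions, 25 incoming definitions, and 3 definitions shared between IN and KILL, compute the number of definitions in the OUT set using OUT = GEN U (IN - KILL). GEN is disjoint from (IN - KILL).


IN - KILL: 25 - 3 = 22 surviving definitions
OUT = GEN + surviving = 7 + 22 = 29

29


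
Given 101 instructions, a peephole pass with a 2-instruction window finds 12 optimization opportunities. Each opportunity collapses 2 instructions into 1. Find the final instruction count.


Each match removes 1 instructions.
Total removed = 12 * 1 = 12
Remaining = 101 - 12 = 89

89


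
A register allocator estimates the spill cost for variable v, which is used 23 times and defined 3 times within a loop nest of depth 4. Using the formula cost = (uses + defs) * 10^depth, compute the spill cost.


uses + defs = 23 + 3 = 26
10^4 = 10000
Spill cost = 26 * 10000 = 260000

260000


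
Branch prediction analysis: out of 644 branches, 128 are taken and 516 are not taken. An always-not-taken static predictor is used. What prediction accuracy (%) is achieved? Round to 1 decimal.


Predictor: always-not-taken
Correct predictions = 516
Accuracy = 516 / 644 * 100 = 80.1%

80.1


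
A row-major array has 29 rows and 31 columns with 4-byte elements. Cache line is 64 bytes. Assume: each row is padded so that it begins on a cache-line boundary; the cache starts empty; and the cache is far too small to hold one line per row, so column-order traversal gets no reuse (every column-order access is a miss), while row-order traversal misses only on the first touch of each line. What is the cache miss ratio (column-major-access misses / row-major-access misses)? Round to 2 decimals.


Each row occupies 31 * 4 = 124 bytes and starts on a line boundary, so it spans ceil(124 / 64) = 2 cache lines.
Row-major traversal misses (one per line touched): 29 * ceil(31 * 4 / 64) = 58
Column-major traversal misses (no reuse, every access misses): 29 * 31 = 899
Ratio = 899 / 58 = 15.5

15.5


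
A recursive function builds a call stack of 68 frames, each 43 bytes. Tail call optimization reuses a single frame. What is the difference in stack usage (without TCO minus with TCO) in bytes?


Without TCO: 68 * 43 = 2924 bytes
With TCO: reuse 1 frame = 43 bytes
Savings = 2924 - 43 = 2881

2881


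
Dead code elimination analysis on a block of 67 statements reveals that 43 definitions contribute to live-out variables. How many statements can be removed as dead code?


Dead code = total statements - live definitions
= 67 - 43 = 24

24


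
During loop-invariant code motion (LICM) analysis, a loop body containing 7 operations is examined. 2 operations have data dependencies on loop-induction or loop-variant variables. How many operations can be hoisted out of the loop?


Invariant candidates = total - loop-dependent
= 7 - 2 = 5

5


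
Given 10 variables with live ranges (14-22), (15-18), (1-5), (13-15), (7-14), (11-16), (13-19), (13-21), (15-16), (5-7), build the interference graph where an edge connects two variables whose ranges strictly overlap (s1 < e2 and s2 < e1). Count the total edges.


Check all pairs for overlapping intervals.
Two intervals (s1,e1) and (s2,e2) overlap if s1 < e2 and s2 < e1.
v0 (14-22) vs v1..v9: overlaps v1, v3, v5, v6, v7, v8 -> 6
v1 (15-18) vs v2..v9: overlaps v5, v6, v7, v8 -> 4
v2 (1-5) vs v3..v9: overlaps none -> 0
v3 (13-15) vs v4..v9: overlaps v4, v5, v6, v7 -> 4
v4 (7-14) vs v5..v9: overlaps v5, v6, v7 -> 3
v5 (11-16) vs v6..v9: overlaps v6, v7, v8 -> 3
v6 (13-19) vs v7..v9: overlaps v7, v8 -> 2
v7 (13-21) vs v8..v9: overlaps v8 -> 1
v8 (15-16) vs v9: overlaps none -> 0
Total overlapping pairs = 6 + 4 + 0 + 4 + 3 + 3 + 2 + 1 + 0 = 23

23


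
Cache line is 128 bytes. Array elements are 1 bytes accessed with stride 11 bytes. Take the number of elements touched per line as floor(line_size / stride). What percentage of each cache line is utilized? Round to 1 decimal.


Elements per cache line = floor(128 / 11) = 11
Bytes used = 11 * 1 = 11
Utilization = 11 / 128 * 100 = 8.6%

8.6


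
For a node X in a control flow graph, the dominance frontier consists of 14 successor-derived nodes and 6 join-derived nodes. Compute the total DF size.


DF(X) = direct successor contributions + join point contributions
= 14 + 6 = 20

20


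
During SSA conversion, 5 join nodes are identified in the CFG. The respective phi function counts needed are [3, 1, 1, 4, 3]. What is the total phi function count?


Total phi functions = sum of phi functions at each join node
= 3 + 1 + 1 + 4 + 3 = 12

12


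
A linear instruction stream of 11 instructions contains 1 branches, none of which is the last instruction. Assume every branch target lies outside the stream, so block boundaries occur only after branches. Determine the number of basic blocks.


With no in-sequence branch targets, the leaders are the first instruction plus the instruction after each branch.
Number of basic blocks = branches + 1
= 1 + 1 = 2

2


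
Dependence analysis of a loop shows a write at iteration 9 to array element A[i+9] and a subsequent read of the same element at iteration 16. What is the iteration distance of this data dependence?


Distance = read iteration - write iteration
= 16 - 9 = 7

7


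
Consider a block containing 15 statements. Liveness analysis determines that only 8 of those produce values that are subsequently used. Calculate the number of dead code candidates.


Dead code = total statements - live definitions
= 15 - 8 = 7

7


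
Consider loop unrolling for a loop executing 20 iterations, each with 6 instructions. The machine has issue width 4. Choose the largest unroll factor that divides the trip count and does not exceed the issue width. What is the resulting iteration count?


Largest divisor of 20 <= 4 is 4
New iterations = 20 / 4 = 5

5


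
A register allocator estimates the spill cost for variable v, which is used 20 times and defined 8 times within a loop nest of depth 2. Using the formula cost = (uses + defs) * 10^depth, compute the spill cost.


uses + defs = 20 + 8 = 28
10^2 = 100
Spill cost = 28 * 100 = 2800

2800
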